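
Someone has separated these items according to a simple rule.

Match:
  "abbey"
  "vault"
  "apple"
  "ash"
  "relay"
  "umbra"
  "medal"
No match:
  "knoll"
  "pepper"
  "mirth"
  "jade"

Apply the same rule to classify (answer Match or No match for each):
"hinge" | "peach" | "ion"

All 'Match' examples share one property — odd length AND contains 'a' — and every 'No match' example lacks it.
"hinge": length 5, no 'a' — does not fit, so No match.
"peach": length 5, has 'a' — matches, so Match.
"ion": length 3, no 'a' — does not fit, so No match.

No match, Match, No match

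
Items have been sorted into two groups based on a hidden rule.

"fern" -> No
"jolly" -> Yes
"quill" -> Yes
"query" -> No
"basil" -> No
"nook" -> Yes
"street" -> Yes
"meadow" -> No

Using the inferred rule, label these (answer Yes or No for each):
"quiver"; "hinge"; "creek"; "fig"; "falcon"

No, No, Yes, No, No

The simplest hypothesis consistent with all the labels is: has a double letter.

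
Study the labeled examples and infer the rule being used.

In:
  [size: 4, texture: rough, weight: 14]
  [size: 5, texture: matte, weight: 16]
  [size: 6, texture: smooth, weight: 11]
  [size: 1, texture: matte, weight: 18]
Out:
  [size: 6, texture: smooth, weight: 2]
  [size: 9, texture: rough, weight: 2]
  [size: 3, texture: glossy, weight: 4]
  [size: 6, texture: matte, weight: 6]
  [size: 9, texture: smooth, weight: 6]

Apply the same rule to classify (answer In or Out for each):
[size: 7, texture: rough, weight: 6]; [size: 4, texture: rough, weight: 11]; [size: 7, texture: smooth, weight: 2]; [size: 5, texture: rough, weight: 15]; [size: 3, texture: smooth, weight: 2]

Out, In, Out, In, Out

'In' ⟺ weight ≥ 11.
[size: 7, texture: rough, weight: 6] → weight = 6 → Out.
[size: 4, texture: rough, weight: 11] → weight = 11 → In.
[size: 7, texture: smooth, weight: 2] → weight = 2 → Out.
[size: 5, texture: rough, weight: 15] → weight = 15 → In.
[size: 3, texture: smooth, weight: 2] → weight = 2 → Out.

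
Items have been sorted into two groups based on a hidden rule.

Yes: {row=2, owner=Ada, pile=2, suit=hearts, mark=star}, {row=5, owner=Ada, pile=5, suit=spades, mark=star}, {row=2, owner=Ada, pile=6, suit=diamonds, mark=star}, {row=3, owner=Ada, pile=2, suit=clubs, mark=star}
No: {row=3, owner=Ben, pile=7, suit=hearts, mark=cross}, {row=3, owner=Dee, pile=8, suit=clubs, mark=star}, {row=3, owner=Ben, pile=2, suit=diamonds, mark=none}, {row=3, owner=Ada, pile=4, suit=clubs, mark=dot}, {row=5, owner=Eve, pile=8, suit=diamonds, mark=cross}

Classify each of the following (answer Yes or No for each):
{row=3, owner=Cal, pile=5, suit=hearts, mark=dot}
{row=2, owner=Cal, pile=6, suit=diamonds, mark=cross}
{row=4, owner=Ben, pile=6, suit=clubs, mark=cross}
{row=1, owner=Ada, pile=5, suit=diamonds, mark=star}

No, No, No, Yes

The simplest hypothesis consistent with all the labels is: mark is star AND owner is Ada.
{row=3, owner=Cal, pile=5, suit=hearts, mark=dot}: No (mark is dot, owner is Cal).
{row=2, owner=Cal, pile=6, suit=diamonds, mark=cross}: No (mark is cross, owner is Cal).
{row=4, owner=Ben, pile=6, suit=clubs, mark=cross}: No (mark is cross, owner is Ben).
{row=1, owner=Ada, pile=5, suit=diamonds, mark=star}: Yes (mark is star, owner is Ada).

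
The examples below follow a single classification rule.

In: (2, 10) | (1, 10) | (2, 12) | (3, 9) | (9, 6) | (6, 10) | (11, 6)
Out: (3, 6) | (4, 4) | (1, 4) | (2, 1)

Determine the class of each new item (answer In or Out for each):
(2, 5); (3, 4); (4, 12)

Out, Out, In

Rule: sum ≥ 11. This holds for each 'In' example and fails for each 'Out' one.
Out: (2, 5), since 2+5 = 7.
Out: (3, 4), since 3+4 = 7.
In: (4, 12), since 4+12 = 16.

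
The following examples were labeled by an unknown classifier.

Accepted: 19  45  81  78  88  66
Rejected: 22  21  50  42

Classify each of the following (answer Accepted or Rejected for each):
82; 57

The classifier is using: digit sum ≥ 7.
82 → digit sum 8+2 = 10 → Accepted. 57 → digit sum 5+7 = 12 → Accepted.

Accepted, Accepted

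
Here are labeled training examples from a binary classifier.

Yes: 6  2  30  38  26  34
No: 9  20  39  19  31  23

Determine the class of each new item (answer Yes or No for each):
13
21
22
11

Looking at the examples, the only property every 'Yes' case has and every 'No' case lacks is: ≡ 2 (mod 4).
No: 13, since 13 mod 4 = 1.
No: 21, since 21 mod 4 = 1.
Yes: 22, since 22 mod 4 = 2.
No: 11, since 11 mod 4 = 3.

No, No, Yes, No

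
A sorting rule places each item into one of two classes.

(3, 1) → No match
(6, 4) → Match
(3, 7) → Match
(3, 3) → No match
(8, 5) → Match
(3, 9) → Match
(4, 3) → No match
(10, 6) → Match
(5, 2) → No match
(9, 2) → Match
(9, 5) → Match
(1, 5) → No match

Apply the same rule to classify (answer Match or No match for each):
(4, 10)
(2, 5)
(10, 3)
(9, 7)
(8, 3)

Match, No match, Match, Match, Match

The common property of the 'Match' items is: sum ≥ 10. No 'No match' item has it.
(4, 10): Match (4+10 = 14).
(2, 5): No match (2+5 = 7).
(10, 3): Match (10+3 = 13).
(9, 7): Match (9+7 = 16).
(8, 3): Match (8+3 = 11).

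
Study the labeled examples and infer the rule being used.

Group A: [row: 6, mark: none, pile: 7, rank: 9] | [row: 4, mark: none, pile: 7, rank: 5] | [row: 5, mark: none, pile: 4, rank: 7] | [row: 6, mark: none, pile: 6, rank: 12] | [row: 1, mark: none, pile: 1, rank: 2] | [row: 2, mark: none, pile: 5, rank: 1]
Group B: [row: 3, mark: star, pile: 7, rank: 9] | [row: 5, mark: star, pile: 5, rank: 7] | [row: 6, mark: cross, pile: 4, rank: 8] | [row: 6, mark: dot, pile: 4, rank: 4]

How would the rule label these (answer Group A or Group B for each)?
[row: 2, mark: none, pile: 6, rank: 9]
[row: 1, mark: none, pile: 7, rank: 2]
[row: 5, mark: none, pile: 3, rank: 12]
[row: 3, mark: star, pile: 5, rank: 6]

Group A, Group A, Group A, Group B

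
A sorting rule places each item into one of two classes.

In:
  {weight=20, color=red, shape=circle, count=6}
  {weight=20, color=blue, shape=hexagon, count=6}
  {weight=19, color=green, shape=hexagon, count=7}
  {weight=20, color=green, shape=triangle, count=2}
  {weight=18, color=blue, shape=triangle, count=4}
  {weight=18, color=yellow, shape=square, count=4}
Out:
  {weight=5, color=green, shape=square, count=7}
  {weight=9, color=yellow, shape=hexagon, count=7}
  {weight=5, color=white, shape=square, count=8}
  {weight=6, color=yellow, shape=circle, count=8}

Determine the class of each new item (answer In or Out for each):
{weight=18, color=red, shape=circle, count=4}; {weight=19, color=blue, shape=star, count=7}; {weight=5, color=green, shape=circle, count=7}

In, In, Out

The common property of the 'In' items is: weight ≥ 18. No 'Out' item has it.
{weight=18, color=red, shape=circle, count=4}: weight = 18, has this property → In.
{weight=19, color=blue, shape=star, count=7}: weight = 19, has this property → In.
{weight=5, color=green, shape=circle, count=7}: weight = 5, doesn't match → Out.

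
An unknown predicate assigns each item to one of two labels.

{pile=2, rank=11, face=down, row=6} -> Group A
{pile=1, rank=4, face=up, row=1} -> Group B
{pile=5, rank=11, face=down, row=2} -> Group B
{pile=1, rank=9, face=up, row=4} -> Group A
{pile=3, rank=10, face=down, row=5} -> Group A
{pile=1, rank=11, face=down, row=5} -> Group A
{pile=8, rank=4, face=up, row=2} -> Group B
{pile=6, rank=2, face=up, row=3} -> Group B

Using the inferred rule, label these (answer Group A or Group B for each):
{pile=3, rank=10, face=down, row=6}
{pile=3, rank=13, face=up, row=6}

Group A, Group A

The pattern is that an item is 'Group A' exactly when: row ≥ 4.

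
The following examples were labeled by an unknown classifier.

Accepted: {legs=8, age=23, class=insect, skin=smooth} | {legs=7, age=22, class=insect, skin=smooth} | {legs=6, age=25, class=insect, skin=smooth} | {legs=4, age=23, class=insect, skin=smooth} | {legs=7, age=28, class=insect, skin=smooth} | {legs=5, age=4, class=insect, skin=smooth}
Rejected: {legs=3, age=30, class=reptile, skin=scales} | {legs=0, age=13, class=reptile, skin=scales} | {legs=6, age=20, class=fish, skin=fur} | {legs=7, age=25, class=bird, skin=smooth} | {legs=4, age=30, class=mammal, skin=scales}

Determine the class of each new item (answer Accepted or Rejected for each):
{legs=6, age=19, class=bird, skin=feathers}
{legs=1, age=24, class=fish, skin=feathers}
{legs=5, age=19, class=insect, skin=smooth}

Rejected, Rejected, Accepted

A rule that fits every label: class is insect — true of each 'Accepted' example, false of each 'Rejected' one.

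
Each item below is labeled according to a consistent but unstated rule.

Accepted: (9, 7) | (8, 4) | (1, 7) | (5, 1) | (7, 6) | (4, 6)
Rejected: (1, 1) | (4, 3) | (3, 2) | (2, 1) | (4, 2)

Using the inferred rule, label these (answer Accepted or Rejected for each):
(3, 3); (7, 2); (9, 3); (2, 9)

Rejected, Accepted, Accepted, Accepted

A rule that fits every label: max ≥ 5 — true of each 'Accepted' example, false of each 'Rejected' one.
Rejected: (3, 3), since max 3.
Accepted: (7, 2), since max 7.
Accepted: (9, 3), since max 9.
Accepted: (2, 9), since max 9.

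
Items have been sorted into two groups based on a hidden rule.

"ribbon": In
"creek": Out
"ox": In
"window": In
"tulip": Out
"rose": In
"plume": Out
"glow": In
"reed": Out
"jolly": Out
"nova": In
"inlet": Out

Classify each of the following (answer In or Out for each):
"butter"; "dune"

Out, Out

All 'In' examples share one property — even length AND contains 'o' — and every 'Out' example lacks it.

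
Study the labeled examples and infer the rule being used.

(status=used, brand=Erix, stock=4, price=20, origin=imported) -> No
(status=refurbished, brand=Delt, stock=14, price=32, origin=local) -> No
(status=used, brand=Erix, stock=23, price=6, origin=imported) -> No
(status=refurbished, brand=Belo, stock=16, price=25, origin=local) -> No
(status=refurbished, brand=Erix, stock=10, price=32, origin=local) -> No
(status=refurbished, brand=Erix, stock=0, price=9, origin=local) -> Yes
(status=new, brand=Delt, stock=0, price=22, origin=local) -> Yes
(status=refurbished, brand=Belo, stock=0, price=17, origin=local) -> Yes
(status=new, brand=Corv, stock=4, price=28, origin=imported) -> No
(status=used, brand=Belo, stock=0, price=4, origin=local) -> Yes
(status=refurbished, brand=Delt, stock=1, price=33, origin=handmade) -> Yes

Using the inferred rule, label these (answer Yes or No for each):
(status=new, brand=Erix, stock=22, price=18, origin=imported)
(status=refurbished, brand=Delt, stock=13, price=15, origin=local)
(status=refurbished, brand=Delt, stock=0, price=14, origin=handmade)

No, No, Yes

The distinguishing property — stock ≤ 1 — holds for all the 'Yes' cases and none of the 'No' cases.
(status=new, brand=Erix, stock=22, price=18, origin=imported) → stock = 22 → No. (status=refurbished, brand=Delt, stock=13, price=15, origin=local) → stock = 13 → No. (status=refurbished, brand=Delt, stock=0, price=14, origin=handmade) → stock = 0 → Yes.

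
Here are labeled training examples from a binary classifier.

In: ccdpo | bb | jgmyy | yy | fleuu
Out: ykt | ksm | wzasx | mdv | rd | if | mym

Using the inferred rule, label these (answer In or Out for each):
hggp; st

In, Out

The pattern is that an item is 'In' exactly when: has a double letter.
In: hggp, since 'gg' doubled. Out: st, since no doubled letter.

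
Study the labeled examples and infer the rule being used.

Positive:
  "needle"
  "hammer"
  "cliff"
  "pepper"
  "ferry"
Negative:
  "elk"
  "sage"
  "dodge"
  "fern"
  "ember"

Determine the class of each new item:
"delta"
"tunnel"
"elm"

The simplest hypothesis consistent with all the labels is: has a double letter.

Negative, Positive, Negative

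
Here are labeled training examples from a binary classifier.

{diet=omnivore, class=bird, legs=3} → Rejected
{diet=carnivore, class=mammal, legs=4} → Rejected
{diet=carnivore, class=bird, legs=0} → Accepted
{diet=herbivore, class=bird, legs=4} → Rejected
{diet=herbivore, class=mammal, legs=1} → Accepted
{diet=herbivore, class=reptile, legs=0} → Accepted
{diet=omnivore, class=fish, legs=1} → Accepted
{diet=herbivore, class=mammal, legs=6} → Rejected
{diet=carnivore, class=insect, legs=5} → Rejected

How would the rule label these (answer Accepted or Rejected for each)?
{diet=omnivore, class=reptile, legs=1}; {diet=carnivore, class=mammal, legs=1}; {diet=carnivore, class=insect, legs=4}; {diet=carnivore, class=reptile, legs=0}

The classifier is using: legs ≤ 1.
{diet=omnivore, class=reptile, legs=1}: legs = 1, matches → Accepted. {diet=carnivore, class=mammal, legs=1}: legs = 1, matches → Accepted. {diet=carnivore, class=insect, legs=4}: legs = 4, does not fit → Rejected. {diet=carnivore, class=reptile, legs=0}: legs = 0, matches → Accepted.

Accepted, Accepted, Rejected, Accepted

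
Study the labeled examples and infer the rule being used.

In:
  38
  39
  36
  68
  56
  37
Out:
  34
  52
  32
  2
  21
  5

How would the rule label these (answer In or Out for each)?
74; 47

In, In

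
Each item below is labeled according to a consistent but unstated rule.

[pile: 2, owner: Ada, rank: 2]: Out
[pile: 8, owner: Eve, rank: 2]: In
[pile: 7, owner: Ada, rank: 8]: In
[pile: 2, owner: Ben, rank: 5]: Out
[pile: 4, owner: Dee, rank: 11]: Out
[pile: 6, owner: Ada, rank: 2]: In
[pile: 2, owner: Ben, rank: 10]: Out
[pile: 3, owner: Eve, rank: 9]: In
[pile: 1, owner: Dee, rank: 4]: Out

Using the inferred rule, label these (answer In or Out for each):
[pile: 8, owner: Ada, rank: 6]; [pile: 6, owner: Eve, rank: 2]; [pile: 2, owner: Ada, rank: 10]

All 'In' examples share one property — pile ≥ 3 AND rank ≤ 9 — and every 'Out' example lacks it.
In: [pile: 8, owner: Ada, rank: 6], since pile = 8, rank = 6. In: [pile: 6, owner: Eve, rank: 2], since pile = 6, rank = 2. Out: [pile: 2, owner: Ada, rank: 10], since pile = 2, rank = 10.

In, In, Out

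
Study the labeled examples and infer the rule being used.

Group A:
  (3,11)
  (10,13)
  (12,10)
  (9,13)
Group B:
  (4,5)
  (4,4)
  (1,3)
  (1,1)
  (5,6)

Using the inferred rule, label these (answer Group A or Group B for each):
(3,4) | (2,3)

Group B, Group B

A rule that fits every label: sum ≥ 14 — true of each 'Group A' example, false of each 'Group B' one.
(3,4): 3+4 = 7 — does not satisfy this, so Group B.
(2,3): 2+3 = 5 — does not satisfy this, so Group B.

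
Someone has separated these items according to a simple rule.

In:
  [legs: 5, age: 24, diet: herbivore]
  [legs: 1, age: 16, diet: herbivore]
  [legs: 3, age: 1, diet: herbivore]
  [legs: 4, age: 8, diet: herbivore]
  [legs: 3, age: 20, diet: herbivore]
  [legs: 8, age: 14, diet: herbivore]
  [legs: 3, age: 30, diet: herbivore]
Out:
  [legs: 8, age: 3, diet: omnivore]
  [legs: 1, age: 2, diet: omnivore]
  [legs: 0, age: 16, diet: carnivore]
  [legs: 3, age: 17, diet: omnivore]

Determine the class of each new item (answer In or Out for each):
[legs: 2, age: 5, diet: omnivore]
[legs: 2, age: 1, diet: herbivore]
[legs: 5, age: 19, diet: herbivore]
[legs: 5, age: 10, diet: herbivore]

The classifier is using: diet is herbivore.
[legs: 2, age: 5, diet: omnivore] → diet is omnivore → Out. [legs: 2, age: 1, diet: herbivore] → diet is herbivore → In. [legs: 5, age: 19, diet: herbivore] → diet is herbivore → In. [legs: 5, age: 10, diet: herbivore] → diet is herbivore → In.

Out, In, In, In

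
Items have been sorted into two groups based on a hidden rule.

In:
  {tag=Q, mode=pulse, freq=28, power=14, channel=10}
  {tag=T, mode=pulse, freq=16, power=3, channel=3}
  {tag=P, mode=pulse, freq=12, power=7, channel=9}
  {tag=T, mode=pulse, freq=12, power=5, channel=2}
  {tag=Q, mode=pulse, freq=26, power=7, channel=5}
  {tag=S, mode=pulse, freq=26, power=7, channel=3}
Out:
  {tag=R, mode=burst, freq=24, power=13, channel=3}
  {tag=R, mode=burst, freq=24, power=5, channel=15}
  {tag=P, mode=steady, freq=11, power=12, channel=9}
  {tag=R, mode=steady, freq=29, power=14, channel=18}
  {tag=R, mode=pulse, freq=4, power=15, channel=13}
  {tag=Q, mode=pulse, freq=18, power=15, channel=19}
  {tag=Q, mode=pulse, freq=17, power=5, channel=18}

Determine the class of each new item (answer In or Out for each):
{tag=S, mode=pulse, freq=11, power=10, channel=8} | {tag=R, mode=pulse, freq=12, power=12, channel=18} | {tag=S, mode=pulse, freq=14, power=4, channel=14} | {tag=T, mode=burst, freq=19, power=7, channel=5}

All 'In' examples share one property — mode is pulse AND channel ≤ 10 — and every 'Out' example lacks it.
{tag=S, mode=pulse, freq=11, power=10, channel=8}: mode is pulse, channel = 8, fits → In. {tag=R, mode=pulse, freq=12, power=12, channel=18}: mode is pulse, channel = 18, does not pass → Out. {tag=S, mode=pulse, freq=14, power=4, channel=14}: mode is pulse, channel = 14, does not pass → Out. {tag=T, mode=burst, freq=19, power=7, channel=5}: mode is burst, channel = 5, does not pass → Out.

In, Out, Out, Out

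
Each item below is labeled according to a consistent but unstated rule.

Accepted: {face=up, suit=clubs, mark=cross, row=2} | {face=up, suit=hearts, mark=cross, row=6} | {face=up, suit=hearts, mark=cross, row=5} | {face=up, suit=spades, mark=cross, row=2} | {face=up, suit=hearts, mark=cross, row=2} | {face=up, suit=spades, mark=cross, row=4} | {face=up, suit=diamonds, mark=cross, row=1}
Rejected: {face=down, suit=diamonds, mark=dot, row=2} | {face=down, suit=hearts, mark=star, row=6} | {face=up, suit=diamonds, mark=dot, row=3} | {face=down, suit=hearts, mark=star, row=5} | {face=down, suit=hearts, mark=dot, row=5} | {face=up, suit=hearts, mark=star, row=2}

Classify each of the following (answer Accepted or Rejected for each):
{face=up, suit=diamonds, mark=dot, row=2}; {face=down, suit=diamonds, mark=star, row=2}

Rejected, Rejected

A rule that fits every label: mark is cross — true of each 'Accepted' example, false of each 'Rejected' one.
{face=up, suit=diamonds, mark=dot, row=2} — mark is dot, hence Rejected. {face=down, suit=diamonds, mark=star, row=2} — mark is star, hence Rejected.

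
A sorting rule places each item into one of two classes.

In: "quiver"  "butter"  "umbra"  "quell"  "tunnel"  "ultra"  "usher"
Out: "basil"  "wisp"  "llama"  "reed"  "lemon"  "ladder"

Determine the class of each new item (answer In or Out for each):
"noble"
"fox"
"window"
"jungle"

A rule that fits every label: contains 'u' — true of each 'In' example, false of each 'Out' one.

Out, Out, Out, In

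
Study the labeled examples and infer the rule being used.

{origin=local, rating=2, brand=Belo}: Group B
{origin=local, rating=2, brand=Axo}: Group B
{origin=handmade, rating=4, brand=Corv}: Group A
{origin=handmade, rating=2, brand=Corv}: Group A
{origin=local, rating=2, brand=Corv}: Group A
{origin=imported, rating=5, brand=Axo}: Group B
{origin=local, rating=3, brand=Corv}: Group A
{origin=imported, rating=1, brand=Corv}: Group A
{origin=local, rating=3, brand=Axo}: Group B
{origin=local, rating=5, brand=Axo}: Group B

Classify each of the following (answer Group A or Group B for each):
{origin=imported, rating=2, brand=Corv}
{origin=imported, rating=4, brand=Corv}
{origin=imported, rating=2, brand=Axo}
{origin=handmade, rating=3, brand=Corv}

Group A, Group A, Group B, Group A

The distinguishing property — brand is Corv — holds for all the 'Group A' cases and none of the 'Group B' cases.
{origin=imported, rating=2, brand=Corv}: brand is Corv — qualifies, so Group A. {origin=imported, rating=4, brand=Corv}: brand is Corv — qualifies, so Group A. {origin=imported, rating=2, brand=Axo}: brand is Axo — does not pass, so Group B. {origin=handmade, rating=3, brand=Corv}: brand is Corv — qualifies, so Group A.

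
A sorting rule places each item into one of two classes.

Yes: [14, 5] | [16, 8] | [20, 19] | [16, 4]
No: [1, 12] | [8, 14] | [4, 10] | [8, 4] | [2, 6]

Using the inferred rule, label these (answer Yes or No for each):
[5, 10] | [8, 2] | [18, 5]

No, No, Yes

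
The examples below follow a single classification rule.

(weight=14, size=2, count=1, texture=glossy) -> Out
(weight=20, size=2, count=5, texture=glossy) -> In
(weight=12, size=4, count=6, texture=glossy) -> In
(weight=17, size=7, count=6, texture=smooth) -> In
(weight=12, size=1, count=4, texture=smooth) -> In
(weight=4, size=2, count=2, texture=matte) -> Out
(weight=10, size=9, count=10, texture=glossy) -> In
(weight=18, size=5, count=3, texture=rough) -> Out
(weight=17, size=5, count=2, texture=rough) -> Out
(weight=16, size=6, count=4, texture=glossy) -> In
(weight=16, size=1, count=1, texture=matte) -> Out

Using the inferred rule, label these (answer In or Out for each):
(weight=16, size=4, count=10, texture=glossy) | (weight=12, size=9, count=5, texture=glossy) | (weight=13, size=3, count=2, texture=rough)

All 'In' examples share one property — count ≥ 4 — and every 'Out' example lacks it.

In, In, Out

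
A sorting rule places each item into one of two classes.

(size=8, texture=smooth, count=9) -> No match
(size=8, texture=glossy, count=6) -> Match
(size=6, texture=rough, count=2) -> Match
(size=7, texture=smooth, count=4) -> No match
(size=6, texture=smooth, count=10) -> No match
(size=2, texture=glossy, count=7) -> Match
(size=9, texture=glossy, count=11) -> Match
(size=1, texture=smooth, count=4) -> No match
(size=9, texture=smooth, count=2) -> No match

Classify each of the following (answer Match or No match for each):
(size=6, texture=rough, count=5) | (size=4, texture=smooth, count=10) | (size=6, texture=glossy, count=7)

Match, No match, Match

The common property of the 'Match' items is: texture is not smooth. No 'No match' item has it.
(size=6, texture=rough, count=5): texture is rough — has this property, so Match. (size=4, texture=smooth, count=10): texture is smooth — fails this test, so No match. (size=6, texture=glossy, count=7): texture is glossy — has this property, so Match.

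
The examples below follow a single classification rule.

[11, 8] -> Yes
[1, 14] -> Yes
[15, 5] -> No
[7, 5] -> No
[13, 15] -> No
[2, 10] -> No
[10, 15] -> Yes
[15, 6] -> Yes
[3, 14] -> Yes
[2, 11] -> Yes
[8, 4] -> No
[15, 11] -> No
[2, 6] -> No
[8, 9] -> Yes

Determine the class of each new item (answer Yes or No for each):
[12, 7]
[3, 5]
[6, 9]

Yes, No, Yes

The simplest hypothesis consistent with all the labels is: sum is odd.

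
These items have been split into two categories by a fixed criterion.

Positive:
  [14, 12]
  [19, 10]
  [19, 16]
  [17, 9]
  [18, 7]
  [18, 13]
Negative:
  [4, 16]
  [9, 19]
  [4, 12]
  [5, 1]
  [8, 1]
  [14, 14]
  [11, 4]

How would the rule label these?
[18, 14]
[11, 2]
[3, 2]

One predicate separates the groups cleanly: first > second AND sum ≥ 16.
Positive: [18, 14], since 18 > 14, 18+14 = 32.
Negative: [11, 2], since 11 > 2, 11+2 = 13.
Negative: [3, 2], since 3 > 2, 3+2 = 5.

Positive, Negative, Negative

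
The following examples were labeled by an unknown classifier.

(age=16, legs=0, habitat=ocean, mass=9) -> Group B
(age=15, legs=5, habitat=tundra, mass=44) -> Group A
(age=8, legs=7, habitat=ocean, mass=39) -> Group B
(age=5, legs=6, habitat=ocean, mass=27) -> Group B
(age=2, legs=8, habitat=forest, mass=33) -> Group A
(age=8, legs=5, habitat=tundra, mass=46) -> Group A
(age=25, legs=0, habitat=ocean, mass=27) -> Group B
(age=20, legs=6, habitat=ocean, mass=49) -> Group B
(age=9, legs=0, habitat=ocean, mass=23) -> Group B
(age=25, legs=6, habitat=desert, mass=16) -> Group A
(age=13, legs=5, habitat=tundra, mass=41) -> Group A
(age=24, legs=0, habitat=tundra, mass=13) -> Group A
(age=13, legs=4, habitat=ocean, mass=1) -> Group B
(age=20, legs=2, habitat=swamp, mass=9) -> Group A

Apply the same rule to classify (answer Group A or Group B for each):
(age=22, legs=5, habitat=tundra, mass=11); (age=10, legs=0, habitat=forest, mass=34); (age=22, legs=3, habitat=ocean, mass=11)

The rule appears to be: habitat is not ocean.
(age=22, legs=5, habitat=tundra, mass=11): habitat is tundra — has this property, so Group A.
(age=10, legs=0, habitat=forest, mass=34): habitat is forest — has this property, so Group A.
(age=22, legs=3, habitat=ocean, mass=11): habitat is ocean — does not satisfy this, so Group B.

Group A, Group A, Group B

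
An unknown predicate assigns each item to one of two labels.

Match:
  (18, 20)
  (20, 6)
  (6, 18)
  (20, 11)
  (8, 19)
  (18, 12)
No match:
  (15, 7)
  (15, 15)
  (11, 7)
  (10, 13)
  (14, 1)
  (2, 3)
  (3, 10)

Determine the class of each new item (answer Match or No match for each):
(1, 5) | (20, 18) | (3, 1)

No match, Match, No match

The classifier is using: max ≥ 18.
(1, 5): max 5, does not pass → No match. (20, 18): max 20, checks out → Match. (3, 1): max 3, does not pass → No match.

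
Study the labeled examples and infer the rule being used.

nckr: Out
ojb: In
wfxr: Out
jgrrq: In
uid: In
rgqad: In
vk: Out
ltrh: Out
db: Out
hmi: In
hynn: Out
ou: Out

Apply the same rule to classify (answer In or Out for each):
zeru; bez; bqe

Out, In, In

All 'In' examples share one property — odd length — and every 'Out' example lacks it.
zeru → length 4 → Out. bez → length 3 → In. bqe → length 3 → In.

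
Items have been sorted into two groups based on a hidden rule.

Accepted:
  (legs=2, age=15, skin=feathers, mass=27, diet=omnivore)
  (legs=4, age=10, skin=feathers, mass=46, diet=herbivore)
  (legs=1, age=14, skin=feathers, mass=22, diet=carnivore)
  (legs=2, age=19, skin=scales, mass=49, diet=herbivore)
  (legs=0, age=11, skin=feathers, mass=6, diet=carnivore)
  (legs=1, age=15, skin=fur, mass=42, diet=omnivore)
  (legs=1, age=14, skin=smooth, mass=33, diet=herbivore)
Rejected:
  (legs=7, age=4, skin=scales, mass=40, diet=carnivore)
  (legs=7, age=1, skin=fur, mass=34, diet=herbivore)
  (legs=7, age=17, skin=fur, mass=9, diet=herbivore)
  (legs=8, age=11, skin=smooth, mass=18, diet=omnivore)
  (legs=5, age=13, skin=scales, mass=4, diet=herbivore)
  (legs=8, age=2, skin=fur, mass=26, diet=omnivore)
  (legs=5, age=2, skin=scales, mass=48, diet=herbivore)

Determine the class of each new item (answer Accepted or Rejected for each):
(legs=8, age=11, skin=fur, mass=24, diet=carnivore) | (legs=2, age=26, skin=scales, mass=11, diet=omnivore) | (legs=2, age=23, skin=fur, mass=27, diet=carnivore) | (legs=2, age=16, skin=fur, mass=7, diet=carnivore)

The pattern is that an item is 'Accepted' exactly when: legs ≤ 4.

Rejected, Accepted, Accepted, Accepted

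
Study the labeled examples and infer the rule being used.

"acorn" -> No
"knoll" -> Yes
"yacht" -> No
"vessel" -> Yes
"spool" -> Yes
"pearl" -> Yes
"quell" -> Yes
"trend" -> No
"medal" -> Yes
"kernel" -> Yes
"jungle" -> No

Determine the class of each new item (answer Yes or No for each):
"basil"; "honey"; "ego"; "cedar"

Comparing the two groups points to one rule — ends with 'l'.
"basil": ends with 'l', matches → Yes.
"honey": ends with 'y', does not pass → No.
"ego": ends with 'o', does not pass → No.
"cedar": ends with 'r', does not pass → No.

Yes, No, No, No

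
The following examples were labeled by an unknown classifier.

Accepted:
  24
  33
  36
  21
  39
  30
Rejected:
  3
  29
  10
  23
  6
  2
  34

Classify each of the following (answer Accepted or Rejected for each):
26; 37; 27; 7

Rule: multiple of 3 AND at least 10. This holds for each 'Accepted' example and fails for each 'Rejected' one.

Rejected, Rejected, Accepted, Rejected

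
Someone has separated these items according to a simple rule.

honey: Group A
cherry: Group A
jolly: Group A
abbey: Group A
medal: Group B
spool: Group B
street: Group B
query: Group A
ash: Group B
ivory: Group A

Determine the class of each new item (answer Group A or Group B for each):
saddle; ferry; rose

The common property of the 'Group A' items is: contains 'y'. No 'Group B' item has it.
saddle: Group B (no 'y'). ferry: Group A (has 'y'). rose: Group B (no 'y').

Group B, Group A, Group B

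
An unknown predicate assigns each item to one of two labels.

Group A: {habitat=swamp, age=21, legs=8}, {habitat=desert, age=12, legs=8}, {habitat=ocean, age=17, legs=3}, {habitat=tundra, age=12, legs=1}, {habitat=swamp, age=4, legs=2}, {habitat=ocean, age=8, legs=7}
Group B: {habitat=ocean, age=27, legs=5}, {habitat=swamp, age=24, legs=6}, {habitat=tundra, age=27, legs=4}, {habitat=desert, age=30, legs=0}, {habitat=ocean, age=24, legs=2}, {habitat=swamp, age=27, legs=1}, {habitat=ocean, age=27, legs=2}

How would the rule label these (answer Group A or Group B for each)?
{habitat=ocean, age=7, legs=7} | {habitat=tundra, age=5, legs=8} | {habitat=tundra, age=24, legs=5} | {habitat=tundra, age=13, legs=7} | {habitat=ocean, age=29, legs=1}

Group A, Group A, Group B, Group A, Group B

The distinguishing property — age ≤ 21 — holds for all the 'Group A' cases and none of the 'Group B' cases.
{habitat=ocean, age=7, legs=7} → age = 7 → Group A. {habitat=tundra, age=5, legs=8} → age = 5 → Group A. {habitat=tundra, age=24, legs=5} → age = 24 → Group B. {habitat=tundra, age=13, legs=7} → age = 13 → Group A. {habitat=ocean, age=29, legs=1} → age = 29 → Group B.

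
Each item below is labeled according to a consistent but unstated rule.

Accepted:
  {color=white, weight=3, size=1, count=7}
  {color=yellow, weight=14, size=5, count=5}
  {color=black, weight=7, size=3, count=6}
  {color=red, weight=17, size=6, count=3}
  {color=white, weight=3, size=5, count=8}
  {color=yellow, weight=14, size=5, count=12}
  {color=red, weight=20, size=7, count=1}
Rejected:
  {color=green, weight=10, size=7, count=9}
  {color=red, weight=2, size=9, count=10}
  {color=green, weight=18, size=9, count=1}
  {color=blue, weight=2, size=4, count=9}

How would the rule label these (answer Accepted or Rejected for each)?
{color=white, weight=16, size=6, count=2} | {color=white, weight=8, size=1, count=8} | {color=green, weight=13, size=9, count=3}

Accepted, Accepted, Rejected

Rule: size ≤ 7 AND count ≠ 9. This holds for each 'Accepted' example and fails for each 'Rejected' one.
{color=white, weight=16, size=6, count=2} → size = 6, count = 2 → Accepted. {color=white, weight=8, size=1, count=8} → size = 1, count = 8 → Accepted. {color=green, weight=13, size=9, count=3} → size = 9, count = 3 → Rejected.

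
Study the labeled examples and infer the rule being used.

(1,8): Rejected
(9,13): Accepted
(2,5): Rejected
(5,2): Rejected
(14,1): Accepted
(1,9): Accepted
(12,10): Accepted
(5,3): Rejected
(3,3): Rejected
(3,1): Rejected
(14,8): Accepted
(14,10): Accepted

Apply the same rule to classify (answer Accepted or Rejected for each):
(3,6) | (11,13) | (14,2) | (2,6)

Rejected, Accepted, Accepted, Rejected

'Accepted' ⟺ sum ≥ 10.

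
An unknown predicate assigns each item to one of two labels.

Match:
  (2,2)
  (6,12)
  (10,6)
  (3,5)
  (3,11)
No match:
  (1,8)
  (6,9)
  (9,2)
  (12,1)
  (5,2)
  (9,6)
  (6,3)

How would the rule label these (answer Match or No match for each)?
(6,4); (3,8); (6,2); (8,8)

Match, No match, Match, Match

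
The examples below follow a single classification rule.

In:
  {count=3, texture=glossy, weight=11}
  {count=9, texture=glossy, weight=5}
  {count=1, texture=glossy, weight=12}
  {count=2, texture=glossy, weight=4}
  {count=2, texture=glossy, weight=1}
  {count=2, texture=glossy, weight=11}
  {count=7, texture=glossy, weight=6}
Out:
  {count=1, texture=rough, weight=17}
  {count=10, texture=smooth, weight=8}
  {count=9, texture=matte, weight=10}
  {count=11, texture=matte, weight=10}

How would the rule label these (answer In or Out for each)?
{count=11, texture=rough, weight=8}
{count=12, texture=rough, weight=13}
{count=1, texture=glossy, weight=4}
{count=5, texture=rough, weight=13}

Looking at the examples, the only property every 'In' case has and every 'Out' case lacks is: texture is glossy.

Out, Out, In, Out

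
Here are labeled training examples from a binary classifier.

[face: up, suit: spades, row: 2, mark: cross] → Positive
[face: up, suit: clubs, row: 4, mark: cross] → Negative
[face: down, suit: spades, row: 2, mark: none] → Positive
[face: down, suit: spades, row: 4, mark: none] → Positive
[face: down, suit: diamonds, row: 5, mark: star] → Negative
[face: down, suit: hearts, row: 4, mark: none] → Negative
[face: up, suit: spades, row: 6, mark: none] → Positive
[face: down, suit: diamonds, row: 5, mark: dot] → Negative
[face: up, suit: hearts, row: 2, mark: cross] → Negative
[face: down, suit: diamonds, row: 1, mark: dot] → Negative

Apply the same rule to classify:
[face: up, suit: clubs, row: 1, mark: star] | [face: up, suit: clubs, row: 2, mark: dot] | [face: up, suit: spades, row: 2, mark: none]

Negative, Negative, Positive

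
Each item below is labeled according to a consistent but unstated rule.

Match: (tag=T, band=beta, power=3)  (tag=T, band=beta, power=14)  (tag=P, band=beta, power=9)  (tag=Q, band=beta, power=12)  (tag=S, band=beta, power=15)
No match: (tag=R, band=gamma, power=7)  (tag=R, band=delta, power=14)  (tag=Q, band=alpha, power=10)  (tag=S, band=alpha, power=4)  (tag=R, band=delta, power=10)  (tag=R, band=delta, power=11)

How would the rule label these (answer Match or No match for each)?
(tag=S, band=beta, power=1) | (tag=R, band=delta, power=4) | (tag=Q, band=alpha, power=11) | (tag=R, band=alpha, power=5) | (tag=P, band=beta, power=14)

Match, No match, No match, No match, Match

Rule: band is beta. This holds for each 'Match' example and fails for each 'No match' one.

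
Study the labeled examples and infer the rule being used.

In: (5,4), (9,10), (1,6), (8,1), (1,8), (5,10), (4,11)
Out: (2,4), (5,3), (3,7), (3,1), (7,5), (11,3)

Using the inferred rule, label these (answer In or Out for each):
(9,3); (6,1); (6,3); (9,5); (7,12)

Out, In, In, Out, In

The classifier is using: sum is odd.
(9,3): 9+3 = 12, does not satisfy this → Out.
(6,1): 6+1 = 7, meets the rule → In.
(6,3): 6+3 = 9, meets the rule → In.
(9,5): 9+5 = 14, does not satisfy this → Out.
(7,12): 7+12 = 19, meets the rule → In.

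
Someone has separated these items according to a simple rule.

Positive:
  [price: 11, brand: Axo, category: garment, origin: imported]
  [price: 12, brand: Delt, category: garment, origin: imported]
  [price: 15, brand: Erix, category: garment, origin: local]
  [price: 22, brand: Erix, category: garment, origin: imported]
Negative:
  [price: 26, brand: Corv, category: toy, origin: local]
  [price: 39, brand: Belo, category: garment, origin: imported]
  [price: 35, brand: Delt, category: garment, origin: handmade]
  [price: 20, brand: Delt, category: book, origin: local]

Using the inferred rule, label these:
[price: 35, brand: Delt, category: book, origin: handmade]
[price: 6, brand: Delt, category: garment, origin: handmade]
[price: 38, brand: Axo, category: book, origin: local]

The common property of the 'Positive' items is: category is garment AND price ≤ 22. No 'Negative' item has it.
Negative: [price: 35, brand: Delt, category: book, origin: handmade], since category is book, price = 35. Positive: [price: 6, brand: Delt, category: garment, origin: handmade], since category is garment, price = 6. Negative: [price: 38, brand: Axo, category: book, origin: local], since category is book, price = 38.

Negative, Positive, Negative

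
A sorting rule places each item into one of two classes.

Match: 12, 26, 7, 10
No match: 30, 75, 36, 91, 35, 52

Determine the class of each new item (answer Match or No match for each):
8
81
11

The simplest hypothesis consistent with all the labels is: at most 26.
8: 8 ≤ 26 — passes, so Match.
81: 81 > 26 — does not satisfy this, so No match.
11: 11 ≤ 26 — passes, so Match.

Match, No match, Match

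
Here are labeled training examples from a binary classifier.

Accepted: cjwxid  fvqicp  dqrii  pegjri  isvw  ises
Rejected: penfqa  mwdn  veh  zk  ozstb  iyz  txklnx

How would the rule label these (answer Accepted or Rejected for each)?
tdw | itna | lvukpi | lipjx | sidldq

The simplest hypothesis consistent with all the labels is: length ≥ 4 AND contains 'i'.
tdw: Rejected (length 3, no 'i'). itna: Accepted (length 4, has 'i'). lvukpi: Accepted (length 6, has 'i'). lipjx: Accepted (length 5, has 'i'). sidldq: Accepted (length 6, has 'i').

Rejected, Accepted, Accepted, Accepted, Accepted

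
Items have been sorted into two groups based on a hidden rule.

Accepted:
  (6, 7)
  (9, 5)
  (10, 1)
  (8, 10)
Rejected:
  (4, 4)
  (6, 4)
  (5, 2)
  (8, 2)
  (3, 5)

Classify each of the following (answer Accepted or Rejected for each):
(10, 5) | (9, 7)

One predicate separates the groups cleanly: sum ≥ 11.

Accepted, Accepted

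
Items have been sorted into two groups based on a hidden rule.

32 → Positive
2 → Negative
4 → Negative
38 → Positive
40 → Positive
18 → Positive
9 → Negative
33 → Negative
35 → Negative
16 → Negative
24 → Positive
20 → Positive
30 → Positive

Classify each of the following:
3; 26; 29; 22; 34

Negative, Positive, Negative, Positive, Positive

The pattern is that an item is 'Positive' exactly when: even AND at least 18.
3: Negative (3 is odd, 3 < 18). 26: Positive (26 is even, 26 ≥ 18). 29: Negative (29 is odd, 29 ≥ 18). 22: Positive (22 is even, 22 ≥ 18). 34: Positive (34 is even, 34 ≥ 18).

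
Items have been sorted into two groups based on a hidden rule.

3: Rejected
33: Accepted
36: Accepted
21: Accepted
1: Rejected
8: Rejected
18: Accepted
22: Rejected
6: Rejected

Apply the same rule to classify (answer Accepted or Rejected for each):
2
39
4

The distinguishing property — multiple of 3 AND at least 8 — holds for all the 'Accepted' cases and none of the 'Rejected' cases.
2: 2 = 3·0 + 2, 2 < 8, does not satisfy this → Rejected.
39: 39 = 3·13, 39 ≥ 8, matches → Accepted.
4: 4 = 3·1 + 1, 4 < 8, does not satisfy this → Rejected.

Rejected, Accepted, Rejected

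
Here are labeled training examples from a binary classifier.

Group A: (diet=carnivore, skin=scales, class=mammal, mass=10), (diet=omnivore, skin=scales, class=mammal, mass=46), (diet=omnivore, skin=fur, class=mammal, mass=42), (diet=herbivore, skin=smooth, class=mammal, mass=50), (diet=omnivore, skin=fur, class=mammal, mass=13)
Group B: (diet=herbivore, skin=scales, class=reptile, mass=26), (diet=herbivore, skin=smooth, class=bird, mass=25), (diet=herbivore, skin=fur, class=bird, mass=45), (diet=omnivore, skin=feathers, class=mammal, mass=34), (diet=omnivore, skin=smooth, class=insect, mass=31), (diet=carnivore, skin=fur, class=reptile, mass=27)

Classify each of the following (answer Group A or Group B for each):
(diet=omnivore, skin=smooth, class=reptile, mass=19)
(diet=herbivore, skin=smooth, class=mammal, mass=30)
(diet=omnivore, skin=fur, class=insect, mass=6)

'Group A' ⟺ class is mammal AND mass ≠ 34.

Group B, Group A, Group B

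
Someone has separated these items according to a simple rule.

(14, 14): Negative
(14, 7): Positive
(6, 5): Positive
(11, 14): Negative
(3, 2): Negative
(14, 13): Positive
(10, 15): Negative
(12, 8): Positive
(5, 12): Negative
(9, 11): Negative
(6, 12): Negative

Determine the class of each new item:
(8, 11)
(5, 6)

Negative, Negative

The common property of the 'Positive' items is: first > second AND first is even. No 'Negative' item has it.
(8, 11): 8 < 11, first 8 — fails the rule, so Negative. (5, 6): 5 < 6, first 5 — fails the rule, so Negative.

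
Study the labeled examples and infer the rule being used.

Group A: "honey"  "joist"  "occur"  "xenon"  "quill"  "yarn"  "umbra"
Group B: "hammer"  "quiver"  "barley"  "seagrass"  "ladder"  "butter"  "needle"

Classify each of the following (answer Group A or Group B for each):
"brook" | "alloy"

Group A, Group A

Every 'Group A' example satisfies: length ≤ 5. None of the 'Group B' examples do.
"brook": length 5 — has this property, so Group A.
"alloy": length 5 — has this property, so Group A.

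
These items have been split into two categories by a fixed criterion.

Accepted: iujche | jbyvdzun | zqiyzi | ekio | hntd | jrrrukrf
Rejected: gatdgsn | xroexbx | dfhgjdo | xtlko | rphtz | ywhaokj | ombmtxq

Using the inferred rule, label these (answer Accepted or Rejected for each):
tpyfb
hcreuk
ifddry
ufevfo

All 'Accepted' examples share one property — even length — and every 'Rejected' example lacks it.
tpyfb — length 5, hence Rejected.
hcreuk — length 6, hence Accepted.
ifddry — length 6, hence Accepted.
ufevfo — length 6, hence Accepted.

Rejected, Accepted, Accepted, Accepted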